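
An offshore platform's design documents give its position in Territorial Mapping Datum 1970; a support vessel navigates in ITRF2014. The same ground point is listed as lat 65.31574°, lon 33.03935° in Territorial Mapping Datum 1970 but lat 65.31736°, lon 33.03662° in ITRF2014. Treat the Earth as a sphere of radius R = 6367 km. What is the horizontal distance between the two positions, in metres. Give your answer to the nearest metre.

Δφ = 65.31736° − 65.31574° = +0.00162°; Δλ = 33.03662° − 33.03935° = -0.00273°.
1° along a meridian = πR/180 = 111125 m.
ΔN = Δφ × 111125 = 180.0 m; ΔE = Δλ × 111125 × cos(65.31574°) = -0.00273 × 111125 × 0.417617 = -126.7 m.
Distance = √(ΔE² + ΔN²) = √((-126.7)² + 180.0²) = 220.1 m.

220 m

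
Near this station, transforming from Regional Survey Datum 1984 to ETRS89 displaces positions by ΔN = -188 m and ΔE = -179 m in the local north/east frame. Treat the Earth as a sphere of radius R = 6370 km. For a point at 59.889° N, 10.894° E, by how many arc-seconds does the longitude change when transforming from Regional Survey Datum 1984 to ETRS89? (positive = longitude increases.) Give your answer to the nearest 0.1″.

At latitude 59.889°, cos φ = 0.501677.
One radian of longitude at latitude φ spans R cos φ, so Δλ = ΔE / (R cos φ) = -179.0 / (6370000 × 0.501677) = -5.6013e-05 rad = -11.554″.

Δλ = -11.6″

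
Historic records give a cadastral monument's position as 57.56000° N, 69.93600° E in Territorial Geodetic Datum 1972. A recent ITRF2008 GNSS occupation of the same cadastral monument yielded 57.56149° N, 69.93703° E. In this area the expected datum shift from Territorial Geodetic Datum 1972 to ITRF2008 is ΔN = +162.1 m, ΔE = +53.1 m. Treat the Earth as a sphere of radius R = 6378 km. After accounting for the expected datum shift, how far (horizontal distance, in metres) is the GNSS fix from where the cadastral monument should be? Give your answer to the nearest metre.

9 m

Observed coordinate differences: Δφ = +0.00149°, Δλ = +0.00103°.
Converting to metres (1° lat = 111317 m, cos φ = 0.536416): observed ΔN = 165.9 m, observed ΔE = 61.5 m.
Subtracting the expected shift leaves a residual of 165.9 − (162.1) = 3.8 m north and 61.5 − (53.1) = 8.4 m east.
Residual distance = √(3.8² + 8.4²) = 9.2 m.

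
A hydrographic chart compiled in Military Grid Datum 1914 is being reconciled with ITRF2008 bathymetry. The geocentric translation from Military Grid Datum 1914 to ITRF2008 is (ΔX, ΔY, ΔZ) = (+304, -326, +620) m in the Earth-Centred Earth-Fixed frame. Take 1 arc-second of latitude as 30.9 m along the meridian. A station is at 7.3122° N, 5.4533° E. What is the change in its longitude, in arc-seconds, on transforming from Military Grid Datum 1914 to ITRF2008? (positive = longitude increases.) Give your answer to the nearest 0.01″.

sin φ = 0.127276, cos φ = 0.991867, sin λ = 0.095034, cos λ = 0.995474.
East component: ΔE = −sin λ·ΔX + cos λ·ΔY = −(0.095034)(304) + (0.995474)(-326) = -353.41 m.
1° of latitude spans 3600 × 30.90 = 111240 m; at latitude φ, 1° of longitude spans that × cos φ = 110335.3 m, so Δλ = -353.41 / 110335.3 × 3600 = -11.531″.

Δλ = -11.53″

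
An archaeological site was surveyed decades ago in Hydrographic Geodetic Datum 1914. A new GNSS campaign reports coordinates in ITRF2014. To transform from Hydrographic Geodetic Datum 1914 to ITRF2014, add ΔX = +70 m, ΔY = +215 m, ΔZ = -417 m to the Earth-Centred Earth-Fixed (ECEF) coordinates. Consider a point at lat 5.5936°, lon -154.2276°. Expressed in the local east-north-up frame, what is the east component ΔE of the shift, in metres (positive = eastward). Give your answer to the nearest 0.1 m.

At φ = 5.5936°, λ = -154.2276°: sin φ = 0.097472, cos φ = 0.995238, sin λ = -0.434797, cos λ = -0.900528.
ΔE = −sin λ·ΔX + cos λ·ΔY = −(-0.434797)·(70) + (-0.900528)·(215) = -163.18 m.

ΔE = -163.2 m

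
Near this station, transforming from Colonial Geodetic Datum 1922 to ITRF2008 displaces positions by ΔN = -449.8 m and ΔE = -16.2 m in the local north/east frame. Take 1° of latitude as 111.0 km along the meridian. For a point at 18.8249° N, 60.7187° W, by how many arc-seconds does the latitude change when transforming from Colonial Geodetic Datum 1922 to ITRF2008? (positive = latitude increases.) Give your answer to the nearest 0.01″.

Δφ = -14.59″

1° of latitude = 111.0 km, so Δφ = -449.8 / 111000 = -0.0040523° = -14.588″.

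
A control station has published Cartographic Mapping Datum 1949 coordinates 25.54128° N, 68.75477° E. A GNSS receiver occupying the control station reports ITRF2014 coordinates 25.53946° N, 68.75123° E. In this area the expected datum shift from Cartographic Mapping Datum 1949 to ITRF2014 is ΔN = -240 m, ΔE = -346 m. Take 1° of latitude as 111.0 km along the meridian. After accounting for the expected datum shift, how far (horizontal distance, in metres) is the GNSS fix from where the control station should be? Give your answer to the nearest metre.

Observed coordinate differences: Δφ = -0.00182°, Δλ = -0.00354°.
Converting to metres (1° lat = 111000 m, cos φ = 0.902275): observed ΔN = -202.0 m, observed ΔE = -354.5 m.
Subtracting the expected shift leaves a residual of -202.0 − (-240) = 38.0 m north and -354.5 − (-346) = -8.5 m east.
Residual distance = √(38.0² + (-8.5)²) = 38.9 m.

39 m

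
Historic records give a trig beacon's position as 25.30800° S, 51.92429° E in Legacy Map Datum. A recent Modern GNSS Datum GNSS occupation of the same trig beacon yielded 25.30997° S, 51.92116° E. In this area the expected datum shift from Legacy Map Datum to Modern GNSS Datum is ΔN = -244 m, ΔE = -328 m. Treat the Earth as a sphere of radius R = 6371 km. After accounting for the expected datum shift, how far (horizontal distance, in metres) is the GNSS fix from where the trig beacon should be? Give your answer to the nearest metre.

Observed coordinate differences: Δφ = -0.00197°, Δλ = -0.00313°.
Converting to metres (1° lat = 111195 m, cos φ = 0.904023): observed ΔN = -219.1 m, observed ΔE = -314.6 m.
Subtracting the expected shift leaves a residual of -219.1 − (-244) = 24.9 m north and -314.6 − (-328) = 13.4 m east.
Residual distance = √(24.9² + 13.4²) = 28.3 m.

28 m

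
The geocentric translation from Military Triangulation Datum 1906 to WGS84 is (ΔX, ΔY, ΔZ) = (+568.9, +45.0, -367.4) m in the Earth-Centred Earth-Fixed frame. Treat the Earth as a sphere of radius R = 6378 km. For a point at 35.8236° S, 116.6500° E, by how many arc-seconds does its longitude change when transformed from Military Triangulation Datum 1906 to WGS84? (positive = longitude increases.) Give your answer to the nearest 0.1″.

Δλ = -21.1″

sin φ = -0.585292, cos φ = 0.810823, sin λ = 0.893763, cos λ = -0.448539.
East component: ΔE = −sin λ·ΔX + cos λ·ΔY = −(0.893763)(568.9) + (-0.448539)(45.0) = -528.65 m.
1° of latitude spans πR/180 = 111317 m; at latitude φ, 1° of longitude spans that × cos φ = 90258.4 m, so Δλ = -528.65 / 90258.4 × 3600 = -21.085″.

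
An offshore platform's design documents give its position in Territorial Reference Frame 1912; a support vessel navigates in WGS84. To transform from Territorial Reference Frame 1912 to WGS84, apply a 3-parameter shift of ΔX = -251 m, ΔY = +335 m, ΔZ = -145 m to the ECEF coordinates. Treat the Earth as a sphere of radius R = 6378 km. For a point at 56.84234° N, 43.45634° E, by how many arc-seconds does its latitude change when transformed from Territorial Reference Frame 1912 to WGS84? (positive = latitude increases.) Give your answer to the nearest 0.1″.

Δφ = -3.9″

sin φ = 0.837169, cos φ = 0.546945, sin λ = 0.687802, cos λ = 0.725899.
North component: ΔN = −sin φ cos λ·ΔX − sin φ sin λ·ΔY + cos φ·ΔZ = −(0.837169)(0.725899)(-251) − (0.837169)(0.687802)(335) + (0.546945)(-145) = -119.67 m.
1° of latitude spans πR/180 = 111317 m, so Δφ = -119.67 / 111317 × 3600 = -3.870″.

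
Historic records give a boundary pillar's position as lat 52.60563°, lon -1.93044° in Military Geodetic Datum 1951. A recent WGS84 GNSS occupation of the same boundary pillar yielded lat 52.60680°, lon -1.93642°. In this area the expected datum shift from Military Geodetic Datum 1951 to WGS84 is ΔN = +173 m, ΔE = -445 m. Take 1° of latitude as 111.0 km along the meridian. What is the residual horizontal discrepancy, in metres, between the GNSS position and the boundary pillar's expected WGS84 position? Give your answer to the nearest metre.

Observed coordinate differences: Δφ = +0.00117°, Δλ = -0.00598°.
Converting to metres (1° lat = 111000 m, cos φ = 0.607298): observed ΔN = 129.9 m, observed ΔE = -403.1 m.
Subtracting the expected shift leaves a residual of 129.9 − (173) = -43.1 m north and -403.1 − (-445) = 41.9 m east.
Residual distance = √((-43.1)² + 41.9²) = 60.1 m.

60 m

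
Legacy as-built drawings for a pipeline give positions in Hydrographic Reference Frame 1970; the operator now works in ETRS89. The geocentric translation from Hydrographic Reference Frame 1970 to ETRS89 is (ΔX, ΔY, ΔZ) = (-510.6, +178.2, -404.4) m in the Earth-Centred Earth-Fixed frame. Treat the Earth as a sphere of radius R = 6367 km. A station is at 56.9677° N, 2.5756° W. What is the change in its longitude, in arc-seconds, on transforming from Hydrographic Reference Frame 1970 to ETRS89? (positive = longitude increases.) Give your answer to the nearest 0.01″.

sin φ = 0.838363, cos φ = 0.545112, sin λ = -0.044938, cos λ = 0.998990.
East component: ΔE = −sin λ·ΔX + cos λ·ΔY = −(-0.044938)(-510.6) + (0.998990)(178.2) = 155.07 m.
1° of latitude spans πR/180 = 111125 m; at latitude φ, 1° of longitude spans that × cos φ = 60575.6 m, so Δλ = 155.07 / 60575.6 × 3600 = 9.216″.

Δλ = 9.22″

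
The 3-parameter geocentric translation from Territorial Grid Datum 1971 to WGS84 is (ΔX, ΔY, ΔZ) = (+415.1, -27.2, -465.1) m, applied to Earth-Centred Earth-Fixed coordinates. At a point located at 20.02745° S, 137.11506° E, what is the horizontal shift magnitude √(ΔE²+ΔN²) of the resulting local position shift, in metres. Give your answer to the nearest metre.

607 m

At φ = -20.02745°, λ = 137.11506°: sin φ = -0.342470, cos φ = 0.939529, sin λ = 0.680528, cos λ = -0.732722.
ΔE = −sin λ·ΔX + cos λ·ΔY = −(0.680528)·(415.1) + (-0.732722)·(-27.2) = -262.56 m.
ΔN = −sin φ cos λ·ΔX − sin φ sin λ·ΔY + cos φ·ΔZ = −(-0.342470)(-0.732722)(415.1) − (-0.342470)(0.680528)(-27.2) + (0.939529)(-465.1) = -547.48 m.
Horizontal magnitude = √(ΔE² + ΔN²) = √((-262.56)² + (-547.48)²) = 607.18 m.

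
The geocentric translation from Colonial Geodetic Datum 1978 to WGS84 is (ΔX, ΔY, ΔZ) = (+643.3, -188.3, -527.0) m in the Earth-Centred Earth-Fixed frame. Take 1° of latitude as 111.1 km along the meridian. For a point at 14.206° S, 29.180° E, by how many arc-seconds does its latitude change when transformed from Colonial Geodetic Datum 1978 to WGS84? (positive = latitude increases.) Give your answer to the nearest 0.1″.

Δφ = -12.8″

sin φ = -0.245409, cos φ = 0.969420, sin λ = 0.487555, cos λ = 0.873092.
North component: ΔN = −sin φ cos λ·ΔX − sin φ sin λ·ΔY + cos φ·ΔZ = −(-0.245409)(0.873092)(643.3) − (-0.245409)(0.487555)(-188.3) + (0.969420)(-527.0) = -395.58 m.
1° of latitude spans 111100 m, so Δφ = -395.58 / 111100 × 3600 = -12.818″.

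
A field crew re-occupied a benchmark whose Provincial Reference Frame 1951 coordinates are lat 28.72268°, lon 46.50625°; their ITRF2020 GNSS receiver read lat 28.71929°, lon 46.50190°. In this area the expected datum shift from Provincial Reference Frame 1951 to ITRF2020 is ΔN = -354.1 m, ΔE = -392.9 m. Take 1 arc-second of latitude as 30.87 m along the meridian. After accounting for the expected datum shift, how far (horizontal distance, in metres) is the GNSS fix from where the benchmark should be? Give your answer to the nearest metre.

Observed coordinate differences: Δφ = -0.00339°, Δλ = -0.00435°.
Converting to metres (1° lat = 111132 m, cos φ = 0.876956): observed ΔN = -376.7 m, observed ΔE = -423.9 m.
Subtracting the expected shift leaves a residual of -376.7 − (-354.1) = -22.6 m north and -423.9 − (-392.9) = -31.0 m east.
Residual distance = √((-22.6)² + (-31.0)²) = 38.4 m.

38 m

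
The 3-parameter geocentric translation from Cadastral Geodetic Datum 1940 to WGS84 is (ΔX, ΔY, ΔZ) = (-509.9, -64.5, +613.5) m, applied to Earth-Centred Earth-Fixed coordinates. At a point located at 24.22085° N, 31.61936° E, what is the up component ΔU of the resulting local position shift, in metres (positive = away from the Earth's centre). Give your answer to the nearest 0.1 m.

ΔU = -175.1 m

At φ = 24.22085°, λ = 31.61936°: sin φ = 0.410255, cos φ = 0.911971, sin λ = 0.524274, cos λ = 0.851550.
ΔU = cos φ cos λ·ΔX + cos φ sin λ·ΔY + sin φ·ΔZ = (0.911971)(0.851550)(-509.9) + (0.911971)(0.524274)(-64.5) + (0.410255)(613.5) = -175.13 m.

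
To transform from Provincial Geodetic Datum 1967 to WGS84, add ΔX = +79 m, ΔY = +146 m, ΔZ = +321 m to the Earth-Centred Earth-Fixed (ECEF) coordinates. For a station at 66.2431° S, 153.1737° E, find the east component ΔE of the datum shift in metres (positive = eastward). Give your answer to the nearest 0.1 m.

ΔE = -165.9 m

At φ = -66.2431°, λ = 153.1737°: sin φ = -0.915263, cos φ = 0.402857, sin λ = 0.451287, cos λ = -0.892379.
ΔE = −sin λ·ΔX + cos λ·ΔY = −(0.451287)·(79) + (-0.892379)·(146) = -165.94 m.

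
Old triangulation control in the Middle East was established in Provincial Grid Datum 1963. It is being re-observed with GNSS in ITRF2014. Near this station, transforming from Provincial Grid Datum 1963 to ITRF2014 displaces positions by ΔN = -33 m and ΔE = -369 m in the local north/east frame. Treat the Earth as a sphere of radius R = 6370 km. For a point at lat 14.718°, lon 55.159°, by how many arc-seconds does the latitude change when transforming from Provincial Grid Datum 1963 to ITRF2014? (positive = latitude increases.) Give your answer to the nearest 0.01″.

Δφ = -1.07″

On a sphere of radius R, 1 rad of latitude = R, so Δφ = ΔN / R = -33.0 / 6370000 = -5.1805e-06 rad = -1.069″.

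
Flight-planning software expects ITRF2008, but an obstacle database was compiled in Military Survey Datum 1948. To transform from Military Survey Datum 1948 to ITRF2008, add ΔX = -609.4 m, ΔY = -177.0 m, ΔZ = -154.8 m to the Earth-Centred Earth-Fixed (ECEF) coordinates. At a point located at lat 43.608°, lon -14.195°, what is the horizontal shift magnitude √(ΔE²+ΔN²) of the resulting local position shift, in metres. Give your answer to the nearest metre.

At φ = 43.608°, λ = -14.195°: sin φ = 0.689721, cos φ = 0.724076, sin λ = -0.245223, cos λ = 0.969467.
ΔE = −sin λ·ΔX + cos λ·ΔY = −(-0.245223)·(-609.4) + (0.969467)·(-177.0) = -321.03 m.
ΔN = −sin φ cos λ·ΔX − sin φ sin λ·ΔY + cos φ·ΔZ = −(0.689721)(0.969467)(-609.4) − (0.689721)(-0.245223)(-177.0) + (0.724076)(-154.8) = 265.46 m.
Horizontal magnitude = √(ΔE² + ΔN²) = √((-321.03)² + 265.46²) = 416.57 m.

417 m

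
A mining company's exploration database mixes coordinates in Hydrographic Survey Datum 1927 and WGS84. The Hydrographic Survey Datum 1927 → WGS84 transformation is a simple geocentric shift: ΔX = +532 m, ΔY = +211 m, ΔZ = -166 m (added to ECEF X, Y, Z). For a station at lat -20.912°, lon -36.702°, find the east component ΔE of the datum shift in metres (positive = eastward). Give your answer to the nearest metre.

At φ = -20.912°, λ = -36.702°: sin φ = -0.356934, cos φ = 0.934130, sin λ = -0.597653, cos λ = 0.801755.
ΔE = −sin λ·ΔX + cos λ·ΔY = −(-0.597653)·(532) + (0.801755)·(211) = 487.12 m.

ΔE = 487 m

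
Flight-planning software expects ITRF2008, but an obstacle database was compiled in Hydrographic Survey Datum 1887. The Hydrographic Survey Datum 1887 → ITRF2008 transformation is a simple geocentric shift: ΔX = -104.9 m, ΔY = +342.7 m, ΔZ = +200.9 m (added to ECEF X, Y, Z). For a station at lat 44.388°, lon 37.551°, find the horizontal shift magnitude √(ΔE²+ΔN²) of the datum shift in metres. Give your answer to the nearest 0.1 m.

340.2 m

The local east axis at (φ, λ) is (−sin λ, cos λ, 0), so ΔE = −sin(37.551°)·(-104.9) + cos(37.551°)·342.7 = 335.63 m.
The local north axis is (−sin φ cos λ, −sin φ sin λ, cos φ), giving ΔN = 58.176 − 146.104 + 143.567 = 55.64 m.
Horizontal magnitude = √(ΔE² + ΔN²) = √(335.63² + 55.64²) = 340.21 m.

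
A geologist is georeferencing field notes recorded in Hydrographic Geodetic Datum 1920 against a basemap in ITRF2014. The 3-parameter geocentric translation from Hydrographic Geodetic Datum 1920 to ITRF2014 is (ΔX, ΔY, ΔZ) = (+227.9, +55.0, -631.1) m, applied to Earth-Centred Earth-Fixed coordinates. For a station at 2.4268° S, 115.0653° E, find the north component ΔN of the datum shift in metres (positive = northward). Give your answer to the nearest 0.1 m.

ΔN = -632.5 m

The local north axis is (−sin φ cos λ, −sin φ sin λ, cos φ), giving ΔN = -4.088 + 2.110 − 630.534 = -632.51 m.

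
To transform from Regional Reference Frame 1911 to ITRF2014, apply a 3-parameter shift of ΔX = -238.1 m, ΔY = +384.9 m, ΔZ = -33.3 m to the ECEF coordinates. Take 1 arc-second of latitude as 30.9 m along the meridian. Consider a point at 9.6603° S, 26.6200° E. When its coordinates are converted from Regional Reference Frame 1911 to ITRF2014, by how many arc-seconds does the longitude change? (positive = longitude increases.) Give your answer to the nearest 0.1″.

sin φ = -0.167806, cos φ = 0.985820, sin λ = 0.448071, cos λ = 0.893998.
East component: ΔE = −sin λ·ΔX + cos λ·ΔY = −(0.448071)(-238.1) + (0.893998)(384.9) = 450.79 m.
1° of latitude spans 3600 × 30.90 = 111240 m; at latitude φ, 1° of longitude spans that × cos φ = 109662.6 m, so Δλ = 450.79 / 109662.6 × 3600 = 14.798″.

Δλ = 14.8″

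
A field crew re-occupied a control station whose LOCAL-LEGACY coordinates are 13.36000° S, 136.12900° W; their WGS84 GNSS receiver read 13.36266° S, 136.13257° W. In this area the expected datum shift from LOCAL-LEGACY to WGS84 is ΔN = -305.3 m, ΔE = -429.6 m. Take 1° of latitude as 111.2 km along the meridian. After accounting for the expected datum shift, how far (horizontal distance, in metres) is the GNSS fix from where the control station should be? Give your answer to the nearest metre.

Observed coordinate differences: Δφ = -0.00266°, Δλ = -0.00357°.
Converting to metres (1° lat = 111200 m, cos φ = 0.972937): observed ΔN = -295.8 m, observed ΔE = -386.2 m.
Subtracting the expected shift leaves a residual of -295.8 − (-305.3) = 9.5 m north and -386.2 − (-429.6) = 43.4 m east.
Residual distance = √(9.5² + 43.4²) = 44.4 m.

44 m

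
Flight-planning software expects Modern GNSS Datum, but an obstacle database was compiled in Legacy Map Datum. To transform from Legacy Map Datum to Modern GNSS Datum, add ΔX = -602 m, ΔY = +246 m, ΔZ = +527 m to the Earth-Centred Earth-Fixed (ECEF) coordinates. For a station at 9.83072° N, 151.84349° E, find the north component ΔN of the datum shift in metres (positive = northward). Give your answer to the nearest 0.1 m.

ΔN = 408.8 m

At φ = 9.83072°, λ = 151.84349°: sin φ = 0.170738, cos φ = 0.985316, sin λ = 0.471882, cos λ = -0.881662.
ΔN = −sin φ cos λ·ΔX − sin φ sin λ·ΔY + cos φ·ΔZ = −(0.170738)(-0.881662)(-602) − (0.170738)(0.471882)(246) + (0.985316)(527) = 408.82 m.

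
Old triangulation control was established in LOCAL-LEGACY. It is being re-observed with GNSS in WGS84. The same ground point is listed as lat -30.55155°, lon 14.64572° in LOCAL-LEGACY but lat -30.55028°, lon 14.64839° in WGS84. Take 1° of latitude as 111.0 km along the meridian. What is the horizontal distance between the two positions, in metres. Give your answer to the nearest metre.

Δφ = -30.55028° − -30.55155° = +0.00127°; Δλ = 14.64839° − 14.64572° = +0.00267°.
ΔN = Δφ × 111000 = 141.0 m; ΔE = Δλ × 111000 × cos(-30.55155°) = +0.00267 × 111000 × 0.861172 = 255.2 m.
Distance = √(ΔE² + ΔN²) = √(255.2² + 141.0²) = 291.6 m.

292 m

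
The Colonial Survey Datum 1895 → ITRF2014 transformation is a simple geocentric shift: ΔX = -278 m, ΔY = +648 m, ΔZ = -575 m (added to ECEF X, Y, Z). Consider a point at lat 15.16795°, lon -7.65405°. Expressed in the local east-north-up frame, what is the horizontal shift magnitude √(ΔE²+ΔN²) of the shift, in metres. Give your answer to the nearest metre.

At φ = 15.16795°, λ = -7.65405°: sin φ = 0.261649, cos φ = 0.965163, sin λ = -0.133191, cos λ = 0.991090.
ΔE = −sin λ·ΔX + cos λ·ΔY = −(-0.133191)·(-278) + (0.991090)·(648) = 605.20 m.
ΔN = −sin φ cos λ·ΔX − sin φ sin λ·ΔY + cos φ·ΔZ = −(0.261649)(0.991090)(-278) − (0.261649)(-0.133191)(648) + (0.965163)(-575) = -460.30 m.
Horizontal magnitude = √(ΔE² + ΔN²) = √(605.20² + (-460.30)²) = 760.35 m.

760 m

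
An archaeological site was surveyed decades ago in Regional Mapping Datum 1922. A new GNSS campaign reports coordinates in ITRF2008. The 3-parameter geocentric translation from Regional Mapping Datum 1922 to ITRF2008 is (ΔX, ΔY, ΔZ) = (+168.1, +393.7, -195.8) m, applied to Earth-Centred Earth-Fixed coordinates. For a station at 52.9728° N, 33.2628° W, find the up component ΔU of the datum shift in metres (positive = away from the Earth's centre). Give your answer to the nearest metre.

At φ = 52.9728°, λ = -33.2628°: sin φ = 0.798350, cos φ = 0.602194, sin λ = -0.548480, cos λ = 0.836164.
ΔU = cos φ cos λ·ΔX + cos φ sin λ·ΔY + sin φ·ΔZ = (0.602194)(0.836164)(168.1) + (0.602194)(-0.548480)(393.7) + (0.798350)(-195.8) = -201.71 m.

ΔU = -202 m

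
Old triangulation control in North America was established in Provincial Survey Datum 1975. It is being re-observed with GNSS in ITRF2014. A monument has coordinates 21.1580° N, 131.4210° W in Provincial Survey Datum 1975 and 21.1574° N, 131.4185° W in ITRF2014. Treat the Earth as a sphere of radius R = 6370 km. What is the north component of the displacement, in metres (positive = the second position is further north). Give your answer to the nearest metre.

ΔN = -67 m

Δφ = 21.1574° − 21.1580° = -0.0006°; Δλ = -131.4185° − -131.4210° = +0.0025°.
1° along a meridian = πR/180 = 111177 m.
ΔN = Δφ × 111177 = -66.7 m; ΔE = Δλ × 111177 × cos(21.1580°) = +0.0025 × 111177 × 0.932589 = 259.2 m.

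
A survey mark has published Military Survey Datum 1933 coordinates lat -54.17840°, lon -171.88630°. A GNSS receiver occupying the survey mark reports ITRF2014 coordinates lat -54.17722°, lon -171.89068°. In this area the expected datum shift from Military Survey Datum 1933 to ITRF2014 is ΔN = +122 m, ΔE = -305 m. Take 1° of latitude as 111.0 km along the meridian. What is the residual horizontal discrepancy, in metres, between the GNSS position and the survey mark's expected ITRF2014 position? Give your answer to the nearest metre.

Observed coordinate differences: Δφ = +0.00118°, Δλ = -0.00438°.
Converting to metres (1° lat = 111000 m, cos φ = 0.585263): observed ΔN = 131.0 m, observed ΔE = -284.5 m.
Subtracting the expected shift leaves a residual of 131.0 − (122) = 9.0 m north and -284.5 − (-305) = 20.5 m east.
Residual distance = √(9.0² + 20.5²) = 22.3 m.

22 m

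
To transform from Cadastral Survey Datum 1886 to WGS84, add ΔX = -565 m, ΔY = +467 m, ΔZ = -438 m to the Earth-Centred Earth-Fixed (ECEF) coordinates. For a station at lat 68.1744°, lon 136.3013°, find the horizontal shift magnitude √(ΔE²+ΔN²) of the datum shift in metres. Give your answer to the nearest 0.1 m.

843.2 m

At φ = 68.1744°, λ = 136.3013°: sin φ = 0.928320, cos φ = 0.371783, sin λ = 0.690866, cos λ = -0.722983.
ΔE = −sin λ·ΔX + cos λ·ΔY = −(0.690866)·(-565) + (-0.722983)·(467) = 52.71 m.
ΔN = −sin φ cos λ·ΔX − sin φ sin λ·ΔY + cos φ·ΔZ = −(0.928320)(-0.722983)(-565) − (0.928320)(0.690866)(467) + (0.371783)(-438) = -841.55 m.
Horizontal magnitude = √(ΔE² + ΔN²) = √(52.71² + (-841.55)²) = 843.20 m.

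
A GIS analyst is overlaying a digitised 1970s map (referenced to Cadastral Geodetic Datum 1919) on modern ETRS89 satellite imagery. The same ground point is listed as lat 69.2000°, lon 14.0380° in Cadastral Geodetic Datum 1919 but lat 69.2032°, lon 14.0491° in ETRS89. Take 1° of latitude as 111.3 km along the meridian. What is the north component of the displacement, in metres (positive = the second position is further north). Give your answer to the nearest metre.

ΔN = 356 m

Δφ = 69.2032° − 69.2000° = +0.0032°; Δλ = 14.0491° − 14.0380° = +0.0111°.
ΔN = Δφ × 111300 = 356.2 m; ΔE = Δλ × 111300 × cos(69.2000°) = +0.0111 × 111300 × 0.355107 = 438.7 m.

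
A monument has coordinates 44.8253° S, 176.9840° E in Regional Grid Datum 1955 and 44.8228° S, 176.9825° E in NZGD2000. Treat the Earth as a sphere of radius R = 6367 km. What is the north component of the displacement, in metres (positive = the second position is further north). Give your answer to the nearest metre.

Δφ = -44.8228° − -44.8253° = +0.0025°; Δλ = 176.9825° − 176.9840° = -0.0015°.
1° along a meridian = πR/180 = 111125 m.
ΔN = Δφ × 111125 = 277.8 m; ΔE = Δλ × 111125 × cos(-44.8253°) = -0.0015 × 111125 × 0.709260 = -118.2 m.

ΔN = 278 m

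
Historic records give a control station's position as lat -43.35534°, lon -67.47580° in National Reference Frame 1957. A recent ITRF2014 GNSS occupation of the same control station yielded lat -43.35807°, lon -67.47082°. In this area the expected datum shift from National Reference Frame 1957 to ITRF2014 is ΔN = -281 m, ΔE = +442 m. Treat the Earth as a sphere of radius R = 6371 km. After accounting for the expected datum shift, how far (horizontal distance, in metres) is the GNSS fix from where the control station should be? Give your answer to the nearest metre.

45 m

Observed coordinate differences: Δφ = -0.00273°, Δλ = +0.00498°.
Converting to metres (1° lat = 111195 m, cos φ = 0.727110): observed ΔN = -303.6 m, observed ΔE = 402.6 m.
Subtracting the expected shift leaves a residual of -303.6 − (-281) = -22.6 m north and 402.6 − (442) = -39.4 m east.
Residual distance = √((-22.6)² + (-39.4)²) = 45.4 m.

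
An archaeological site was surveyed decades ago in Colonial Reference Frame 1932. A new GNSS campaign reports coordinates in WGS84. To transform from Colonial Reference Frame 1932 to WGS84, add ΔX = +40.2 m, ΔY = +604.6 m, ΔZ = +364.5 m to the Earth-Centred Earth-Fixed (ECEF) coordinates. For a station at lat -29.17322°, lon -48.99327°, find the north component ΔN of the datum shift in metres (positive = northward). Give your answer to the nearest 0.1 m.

At φ = -29.17322°, λ = -48.99327°: sin φ = -0.487452, cos φ = 0.873150, sin λ = -0.754633, cos λ = 0.656148.
ΔN = −sin φ cos λ·ΔX − sin φ sin λ·ΔY + cos φ·ΔZ = −(-0.487452)(0.656148)(40.2) − (-0.487452)(-0.754633)(604.6) + (0.873150)(364.5) = 108.72 m.

ΔN = 108.7 m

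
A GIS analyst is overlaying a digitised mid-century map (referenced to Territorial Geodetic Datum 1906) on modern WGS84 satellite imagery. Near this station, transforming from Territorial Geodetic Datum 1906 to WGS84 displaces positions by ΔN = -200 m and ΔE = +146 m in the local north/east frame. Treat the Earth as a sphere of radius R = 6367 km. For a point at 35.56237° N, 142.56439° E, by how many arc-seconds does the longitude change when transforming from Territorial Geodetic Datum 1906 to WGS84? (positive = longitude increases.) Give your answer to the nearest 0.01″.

Δλ = 5.81″

At latitude 35.56237°, cos φ = 0.813483.
One radian of longitude at latitude φ spans R cos φ, so Δλ = ΔE / (R cos φ) = 146.0 / (6367000 × 0.813483) = 2.8188e-05 rad = 5.814″.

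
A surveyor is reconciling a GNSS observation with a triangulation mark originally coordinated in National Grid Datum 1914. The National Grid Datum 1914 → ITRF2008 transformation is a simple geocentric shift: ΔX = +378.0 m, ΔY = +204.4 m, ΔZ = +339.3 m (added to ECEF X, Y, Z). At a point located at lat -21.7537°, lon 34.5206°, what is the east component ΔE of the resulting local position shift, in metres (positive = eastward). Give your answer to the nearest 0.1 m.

The local east axis at (φ, λ) is (−sin λ, cos λ, 0), so ΔE = −sin(34.5206°)·378.0 + cos(34.5206°)·204.4 = -45.80 m.

ΔE = -45.8 m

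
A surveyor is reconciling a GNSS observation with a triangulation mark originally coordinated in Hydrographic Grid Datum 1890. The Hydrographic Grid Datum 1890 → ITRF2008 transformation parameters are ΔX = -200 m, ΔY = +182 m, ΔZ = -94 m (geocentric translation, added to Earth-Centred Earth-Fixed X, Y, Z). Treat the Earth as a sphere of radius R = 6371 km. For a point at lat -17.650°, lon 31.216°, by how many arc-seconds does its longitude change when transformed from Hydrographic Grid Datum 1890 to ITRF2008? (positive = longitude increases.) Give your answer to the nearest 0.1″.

sin φ = -0.303202, cos φ = 0.952926, sin λ = 0.518266, cos λ = 0.855220.
East component: ΔE = −sin λ·ΔX + cos λ·ΔY = −(0.518266)(-200) + (0.855220)(182) = 259.30 m.
1° of latitude spans πR/180 = 111195 m; at latitude φ, 1° of longitude spans that × cos φ = 105960.6 m, so Δλ = 259.30 / 105960.6 × 3600 = 8.810″.

Δλ = 8.8″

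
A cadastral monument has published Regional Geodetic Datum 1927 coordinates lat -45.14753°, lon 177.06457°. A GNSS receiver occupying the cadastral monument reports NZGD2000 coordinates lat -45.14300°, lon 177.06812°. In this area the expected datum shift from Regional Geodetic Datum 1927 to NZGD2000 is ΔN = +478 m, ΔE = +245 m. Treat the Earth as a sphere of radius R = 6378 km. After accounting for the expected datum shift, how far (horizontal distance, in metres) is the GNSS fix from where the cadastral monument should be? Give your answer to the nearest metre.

Observed coordinate differences: Δφ = +0.00453°, Δλ = +0.00355°.
Converting to metres (1° lat = 111317 m, cos φ = 0.705284): observed ΔN = 504.3 m, observed ΔE = 278.7 m.
Subtracting the expected shift leaves a residual of 504.3 − (478) = 26.3 m north and 278.7 − (245) = 33.7 m east.
Residual distance = √(26.3² + 33.7²) = 42.7 m.

43 m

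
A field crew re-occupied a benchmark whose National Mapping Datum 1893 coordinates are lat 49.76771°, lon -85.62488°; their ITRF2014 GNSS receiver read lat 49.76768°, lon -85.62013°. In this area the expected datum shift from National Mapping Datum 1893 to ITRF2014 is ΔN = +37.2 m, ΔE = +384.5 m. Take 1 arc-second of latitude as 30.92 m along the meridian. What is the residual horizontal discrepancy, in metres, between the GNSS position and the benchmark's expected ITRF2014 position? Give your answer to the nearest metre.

59 m

Observed coordinate differences: Δφ = -0.00003°, Δλ = +0.00475°.
Converting to metres (1° lat = 111312 m, cos φ = 0.645888): observed ΔN = -3.3 m, observed ΔE = 341.5 m.
Subtracting the expected shift leaves a residual of -3.3 − (37.2) = -40.5 m north and 341.5 − (384.5) = -43.0 m east.
Residual distance = √((-40.5)² + (-43.0)²) = 59.1 m.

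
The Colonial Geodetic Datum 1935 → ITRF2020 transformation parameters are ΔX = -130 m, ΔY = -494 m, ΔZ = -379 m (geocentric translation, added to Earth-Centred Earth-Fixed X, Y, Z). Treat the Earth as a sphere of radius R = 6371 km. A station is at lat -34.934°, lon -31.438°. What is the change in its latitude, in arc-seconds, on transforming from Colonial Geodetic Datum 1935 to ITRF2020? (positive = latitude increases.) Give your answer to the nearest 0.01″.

Δφ = -7.34″

sin φ = -0.572632, cos φ = 0.819812, sin λ = -0.521576, cos λ = 0.853205.
North component: ΔN = −sin φ cos λ·ΔX − sin φ sin λ·ΔY + cos φ·ΔZ = −(-0.572632)(0.853205)(-130) − (-0.572632)(-0.521576)(-494) + (0.819812)(-379) = -226.68 m.
1° of latitude spans πR/180 = 111195 m, so Δφ = -226.68 / 111195 × 3600 = -7.339″.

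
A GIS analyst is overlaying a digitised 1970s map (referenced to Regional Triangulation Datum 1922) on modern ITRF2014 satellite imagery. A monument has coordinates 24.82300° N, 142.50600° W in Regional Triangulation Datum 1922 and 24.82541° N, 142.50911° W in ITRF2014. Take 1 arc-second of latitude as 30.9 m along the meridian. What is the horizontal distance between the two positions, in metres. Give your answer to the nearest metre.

413 m

Δφ = 24.82541° − 24.82300° = +0.00241°; Δλ = -142.50911° − -142.50600° = -0.00311°.
1° of latitude = 3600 × 30.90 = 111240 m.
ΔN = Δφ × 111240 = 268.1 m; ΔE = Δλ × 111240 × cos(24.82300°) = -0.00311 × 111240 × 0.907609 = -314.0 m.
Distance = √(ΔE² + ΔN²) = √((-314.0)² + 268.1²) = 412.9 m.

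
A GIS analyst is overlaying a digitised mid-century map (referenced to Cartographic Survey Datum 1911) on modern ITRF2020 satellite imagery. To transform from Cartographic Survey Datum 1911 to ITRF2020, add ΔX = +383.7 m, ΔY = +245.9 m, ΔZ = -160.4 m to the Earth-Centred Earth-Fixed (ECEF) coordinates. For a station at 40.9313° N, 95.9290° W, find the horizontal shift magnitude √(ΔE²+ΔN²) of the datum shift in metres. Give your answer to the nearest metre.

At φ = 40.9313°, λ = -95.9290°: sin φ = 0.655154, cos φ = 0.755496, sin λ = -0.994651, cos λ = -0.103296.
ΔE = −sin λ·ΔX + cos λ·ΔY = −(-0.994651)·(383.7) + (-0.103296)·(245.9) = 356.25 m.
ΔN = −sin φ cos λ·ΔX − sin φ sin λ·ΔY + cos φ·ΔZ = −(0.655154)(-0.103296)(383.7) − (0.655154)(-0.994651)(245.9) + (0.755496)(-160.4) = 65.03 m.
Horizontal magnitude = √(ΔE² + ΔN²) = √(356.25² + 65.03²) = 362.13 m.

362 m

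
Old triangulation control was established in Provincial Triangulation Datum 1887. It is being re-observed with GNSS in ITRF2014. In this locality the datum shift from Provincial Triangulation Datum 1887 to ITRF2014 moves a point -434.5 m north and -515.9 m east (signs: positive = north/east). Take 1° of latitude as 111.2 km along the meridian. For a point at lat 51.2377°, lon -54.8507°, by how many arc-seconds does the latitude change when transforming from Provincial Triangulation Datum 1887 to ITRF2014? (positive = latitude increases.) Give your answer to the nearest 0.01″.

Δφ = -14.07″

1° of latitude = 111.2 km, so Δφ = -434.5 / 111200 = -0.0039074° = -14.067″.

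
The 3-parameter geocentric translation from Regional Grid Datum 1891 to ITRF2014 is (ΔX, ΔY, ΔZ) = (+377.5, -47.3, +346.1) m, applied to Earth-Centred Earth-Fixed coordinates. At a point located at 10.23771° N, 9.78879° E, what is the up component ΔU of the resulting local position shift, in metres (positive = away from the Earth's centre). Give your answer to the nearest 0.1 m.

ΔU = 419.7 m

At φ = 10.23771°, λ = 9.78879°: sin φ = 0.177732, cos φ = 0.984079, sin λ = 0.170017, cos λ = 0.985441.
ΔU = cos φ cos λ·ΔX + cos φ sin λ·ΔY + sin φ·ΔZ = (0.984079)(0.985441)(377.5) + (0.984079)(0.170017)(-47.3) + (0.177732)(346.1) = 419.68 m.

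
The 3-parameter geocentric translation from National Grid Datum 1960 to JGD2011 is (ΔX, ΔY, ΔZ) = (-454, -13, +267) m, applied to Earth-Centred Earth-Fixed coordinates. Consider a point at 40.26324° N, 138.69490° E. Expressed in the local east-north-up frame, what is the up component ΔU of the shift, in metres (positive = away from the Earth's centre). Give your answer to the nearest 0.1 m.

ΔU = 426.3 m

At φ = 40.26324°, λ = 138.69490°: sin φ = 0.646300, cos φ = 0.763083, sin λ = 0.660069, cos λ = -0.751205.
ΔU = cos φ cos λ·ΔX + cos φ sin λ·ΔY + sin φ·ΔZ = (0.763083)(-0.751205)(-454) + (0.763083)(0.660069)(-13) + (0.646300)(267) = 426.26 m.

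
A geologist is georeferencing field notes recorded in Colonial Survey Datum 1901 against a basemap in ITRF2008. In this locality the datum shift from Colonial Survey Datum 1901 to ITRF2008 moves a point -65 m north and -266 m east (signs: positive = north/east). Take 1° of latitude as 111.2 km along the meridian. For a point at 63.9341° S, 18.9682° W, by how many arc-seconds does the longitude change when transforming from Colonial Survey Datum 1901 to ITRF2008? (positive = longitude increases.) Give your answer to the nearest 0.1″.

At latitude -63.9341°, cos φ = 0.439405.
1° of longitude at this latitude = 111.2 × cos φ = 48.86 km, so Δλ = -266.0 / 48861.8 = -0.0054439° = -19.598″.

Δλ = -19.6″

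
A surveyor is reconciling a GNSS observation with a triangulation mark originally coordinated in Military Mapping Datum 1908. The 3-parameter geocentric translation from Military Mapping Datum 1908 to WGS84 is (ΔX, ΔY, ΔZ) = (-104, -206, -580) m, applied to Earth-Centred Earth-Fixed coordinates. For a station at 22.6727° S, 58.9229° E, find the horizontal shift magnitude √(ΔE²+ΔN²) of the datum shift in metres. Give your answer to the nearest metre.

The local east axis at (φ, λ) is (−sin λ, cos λ, 0), so ΔE = −sin(58.9229°)·(-104) + cos(58.9229°)·(-206) = -17.26 m.
The local north axis is (−sin φ cos λ, −sin φ sin λ, cos φ), giving ΔN = -20.693 − 68.009 − 535.179 = -623.88 m.
Horizontal magnitude = √(ΔE² + ΔN²) = √((-17.26)² + (-623.88)²) = 624.12 m.

624 m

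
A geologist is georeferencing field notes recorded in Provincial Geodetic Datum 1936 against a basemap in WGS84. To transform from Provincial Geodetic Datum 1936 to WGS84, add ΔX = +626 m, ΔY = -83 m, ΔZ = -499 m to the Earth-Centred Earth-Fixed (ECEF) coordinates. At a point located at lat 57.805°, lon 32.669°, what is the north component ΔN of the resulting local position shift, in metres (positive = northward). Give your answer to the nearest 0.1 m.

ΔN = -673.9 m

The local north axis is (−sin φ cos λ, −sin φ sin λ, cos φ), giving ΔN = -445.942 + 37.913 − 265.868 = -673.90 m.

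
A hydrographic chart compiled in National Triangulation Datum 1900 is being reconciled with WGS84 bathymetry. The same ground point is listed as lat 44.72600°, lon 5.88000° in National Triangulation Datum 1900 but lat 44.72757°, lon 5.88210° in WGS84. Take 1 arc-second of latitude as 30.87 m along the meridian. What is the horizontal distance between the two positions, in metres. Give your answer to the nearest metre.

Δφ = 44.72757° − 44.72600° = +0.00157°; Δλ = 5.88210° − 5.88000° = +0.00210°.
1° of latitude = 3600 × 30.87 = 111132 m.
ΔN = Δφ × 111132 = 174.5 m; ΔE = Δλ × 111132 × cos(44.72600°) = +0.00210 × 111132 × 0.710480 = 165.8 m.
Distance = √(ΔE² + ΔN²) = √(165.8² + 174.5²) = 240.7 m.

241 m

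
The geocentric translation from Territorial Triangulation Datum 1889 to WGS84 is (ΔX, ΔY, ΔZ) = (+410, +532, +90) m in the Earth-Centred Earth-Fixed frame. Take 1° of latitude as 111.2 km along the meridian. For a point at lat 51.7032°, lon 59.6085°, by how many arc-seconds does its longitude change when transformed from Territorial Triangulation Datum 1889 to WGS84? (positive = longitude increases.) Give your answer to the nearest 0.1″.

Δλ = -4.4″

sin φ = 0.784811, cos φ = 0.619735, sin λ = 0.862589, cos λ = 0.505906.
East component: ΔE = −sin λ·ΔX + cos λ·ΔY = −(0.862589)(410) + (0.505906)(532) = -84.52 m.
1° of latitude spans 111200 m; at latitude φ, 1° of longitude spans that × cos φ = 68914.6 m, so Δλ = -84.52 / 68914.6 × 3600 = -4.415″.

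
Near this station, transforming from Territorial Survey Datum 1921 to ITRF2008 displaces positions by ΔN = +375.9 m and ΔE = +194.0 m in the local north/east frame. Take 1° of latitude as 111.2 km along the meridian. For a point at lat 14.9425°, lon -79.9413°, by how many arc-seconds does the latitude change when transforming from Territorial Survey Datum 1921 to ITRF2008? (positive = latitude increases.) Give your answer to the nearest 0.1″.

Δφ = 12.2″

1° of latitude = 111.2 km, so Δφ = 375.9 / 111200 = 0.0033804° = 12.169″.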